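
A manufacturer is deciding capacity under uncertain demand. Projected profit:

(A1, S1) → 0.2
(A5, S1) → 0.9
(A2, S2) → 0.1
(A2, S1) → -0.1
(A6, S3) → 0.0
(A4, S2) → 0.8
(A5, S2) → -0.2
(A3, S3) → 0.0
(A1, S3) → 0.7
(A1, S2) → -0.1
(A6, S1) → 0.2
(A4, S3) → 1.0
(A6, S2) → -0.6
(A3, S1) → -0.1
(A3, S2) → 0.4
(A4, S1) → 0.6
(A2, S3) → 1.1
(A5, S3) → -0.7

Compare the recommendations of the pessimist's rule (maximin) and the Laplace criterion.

maximin → A4; laplace → A4 (agree)

Row minima: A1=-0.1, A2=-0.1, A3=-0.1, A4=0.6, A5=-0.7, A6=-0.6
Best worst-case = 0.6 → A4.
Row averages: A1=4/15, A2=11/30, A3=0.1, A4=0.8, A5=0, A6=-2/15
Highest average = 0.8 → A4.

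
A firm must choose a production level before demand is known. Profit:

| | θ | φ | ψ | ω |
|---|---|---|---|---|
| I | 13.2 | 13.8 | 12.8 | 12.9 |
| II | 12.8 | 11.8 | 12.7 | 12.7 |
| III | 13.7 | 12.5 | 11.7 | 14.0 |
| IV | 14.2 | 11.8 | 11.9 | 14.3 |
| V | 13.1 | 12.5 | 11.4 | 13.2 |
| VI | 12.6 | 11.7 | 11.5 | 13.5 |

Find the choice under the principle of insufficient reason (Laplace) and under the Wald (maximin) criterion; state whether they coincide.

laplace → I; maximin → I (agree)

Row averages: I=13.175, II=12.5, III=12.975, IV=13.05, V=12.55, VI=12.325
Highest average = 13.175 → I.
Row minima: I=12.8, II=11.8, III=11.7, IV=11.8, V=11.4, VI=11.5
Best worst-case = 12.8 → I.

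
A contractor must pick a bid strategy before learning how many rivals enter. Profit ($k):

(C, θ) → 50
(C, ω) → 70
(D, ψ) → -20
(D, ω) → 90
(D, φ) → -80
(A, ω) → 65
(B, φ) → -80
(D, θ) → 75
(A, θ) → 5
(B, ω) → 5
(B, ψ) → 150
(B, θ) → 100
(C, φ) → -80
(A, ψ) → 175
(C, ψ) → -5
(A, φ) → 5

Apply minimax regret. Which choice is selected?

Column bests: θ=100, φ=5, ψ=175, ω=90.
A regrets: 95, 0, 0, 25 → max 95
B regrets: 0, 85, 25, 85 → max 85
C regrets: 50, 85, 180, 20 → max 180
D regrets: 25, 85, 195, 0 → max 195
Smallest max regret = 85 → B.

B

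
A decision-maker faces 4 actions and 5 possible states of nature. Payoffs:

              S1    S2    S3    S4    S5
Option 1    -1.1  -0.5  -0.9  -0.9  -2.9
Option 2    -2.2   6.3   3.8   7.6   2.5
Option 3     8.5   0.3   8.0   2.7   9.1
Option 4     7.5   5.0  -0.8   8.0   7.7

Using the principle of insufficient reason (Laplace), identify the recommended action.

Row averages: Option 1=-1.26, Option 2=3.6, Option 3=5.72, Option 4=5.48
Highest average = 5.72 → Option 3.

Option 3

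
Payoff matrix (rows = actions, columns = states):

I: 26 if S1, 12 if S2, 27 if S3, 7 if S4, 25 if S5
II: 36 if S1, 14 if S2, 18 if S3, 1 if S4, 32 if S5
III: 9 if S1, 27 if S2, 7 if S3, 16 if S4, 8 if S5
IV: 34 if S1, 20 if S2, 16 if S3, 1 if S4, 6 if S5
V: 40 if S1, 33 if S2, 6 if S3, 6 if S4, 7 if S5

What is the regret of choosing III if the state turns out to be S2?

Best payoff under S2 is 33.
Regret = 33 − 27 = 6.

6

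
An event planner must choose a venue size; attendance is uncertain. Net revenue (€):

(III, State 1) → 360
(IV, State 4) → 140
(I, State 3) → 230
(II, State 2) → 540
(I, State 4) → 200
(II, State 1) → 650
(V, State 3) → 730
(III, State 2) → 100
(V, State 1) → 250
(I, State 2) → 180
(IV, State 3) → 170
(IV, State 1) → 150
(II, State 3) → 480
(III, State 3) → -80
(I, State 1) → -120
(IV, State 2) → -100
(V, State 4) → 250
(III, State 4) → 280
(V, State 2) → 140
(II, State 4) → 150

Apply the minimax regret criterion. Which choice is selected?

II

Column bests: State 1=650, State 2=540, State 3=730, State 4=280.
I regrets: 770, 360, 500, 80 → max 770
II regrets: 0, 0, 250, 130 → max 250
III regrets: 290, 440, 810, 0 → max 810
IV regrets: 500, 640, 560, 140 → max 640
V regrets: 400, 400, 0, 30 → max 400
Smallest max regret = 250 → II.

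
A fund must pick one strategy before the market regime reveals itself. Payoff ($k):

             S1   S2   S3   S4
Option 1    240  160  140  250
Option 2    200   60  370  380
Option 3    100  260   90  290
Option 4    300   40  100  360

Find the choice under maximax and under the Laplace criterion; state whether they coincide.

maximax → Option 2; laplace → Option 2 (agree)

Row maxima: Option 1=250, Option 2=380, Option 3=290, Option 4=360
Best best-case = 380 → Option 2.
Row averages: Option 1=197.5, Option 2=252.5, Option 3=185, Option 4=200
Highest average = 252.5 → Option 2.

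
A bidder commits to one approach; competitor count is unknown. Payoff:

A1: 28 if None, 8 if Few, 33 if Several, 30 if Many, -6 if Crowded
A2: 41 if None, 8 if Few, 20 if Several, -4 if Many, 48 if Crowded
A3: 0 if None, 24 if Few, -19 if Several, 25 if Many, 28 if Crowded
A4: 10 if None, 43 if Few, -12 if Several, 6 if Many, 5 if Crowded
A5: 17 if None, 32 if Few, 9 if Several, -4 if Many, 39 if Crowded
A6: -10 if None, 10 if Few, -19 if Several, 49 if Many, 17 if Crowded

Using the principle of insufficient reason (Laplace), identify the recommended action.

A2

Row averages: A1=18.6, A2=22.6, A3=11.6, A4=10.4, A5=18.6, A6=9.4
Highest average = 22.6 → A2.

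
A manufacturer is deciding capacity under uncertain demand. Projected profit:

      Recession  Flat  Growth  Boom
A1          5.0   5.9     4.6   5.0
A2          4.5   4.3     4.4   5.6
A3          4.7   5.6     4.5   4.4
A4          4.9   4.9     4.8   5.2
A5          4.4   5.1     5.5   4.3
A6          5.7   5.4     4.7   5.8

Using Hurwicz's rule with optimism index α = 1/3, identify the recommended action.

A1: 1/3·5.9 + 2/3·4.6 = 151/30
A2: 1/3·5.6 + 2/3·4.3 = 71/15
A3: 1/3·5.6 + 2/3·4.4 = 4.8
A4: 1/3·5.2 + 2/3·4.8 = 74/15
A5: 1/3·5.5 + 2/3·4.3 = 4.7
A6: 1/3·5.8 + 2/3·4.7 = 76/15
Highest Hurwicz score = 76/15 → A6.

A6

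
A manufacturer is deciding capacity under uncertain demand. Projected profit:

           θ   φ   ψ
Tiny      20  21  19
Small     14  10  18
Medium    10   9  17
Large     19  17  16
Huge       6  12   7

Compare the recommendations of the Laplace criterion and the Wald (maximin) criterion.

laplace → Tiny; maximin → Tiny (agree)

Row averages: Tiny=20, Small=14, Medium=12, Large=52/3, Huge=25/3
Highest average = 20 → Tiny.
Row minima: Tiny=19, Small=10, Medium=9, Large=16, Huge=6
Best worst-case = 19 → Tiny.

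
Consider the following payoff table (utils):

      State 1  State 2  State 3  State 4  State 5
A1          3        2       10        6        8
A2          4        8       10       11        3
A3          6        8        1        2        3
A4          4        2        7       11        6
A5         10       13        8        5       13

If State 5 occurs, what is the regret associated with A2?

10

Best payoff under State 5 is 13.
Regret = 13 − 3 = 10.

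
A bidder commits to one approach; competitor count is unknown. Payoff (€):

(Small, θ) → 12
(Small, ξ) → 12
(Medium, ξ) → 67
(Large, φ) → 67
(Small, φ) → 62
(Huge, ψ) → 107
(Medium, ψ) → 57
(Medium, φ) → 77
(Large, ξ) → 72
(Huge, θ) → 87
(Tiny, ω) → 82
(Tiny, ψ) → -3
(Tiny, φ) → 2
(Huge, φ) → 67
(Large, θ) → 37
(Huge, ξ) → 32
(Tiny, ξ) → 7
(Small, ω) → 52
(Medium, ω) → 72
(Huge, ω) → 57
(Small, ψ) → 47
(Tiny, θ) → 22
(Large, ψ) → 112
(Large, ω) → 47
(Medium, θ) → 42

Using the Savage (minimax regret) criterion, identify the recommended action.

Huge

Column bests: θ=87, φ=77, ψ=112, ω=82, ξ=72.
Tiny regrets: 65, 75, 115, 0, 65 → max 115
Small regrets: 75, 15, 65, 30, 60 → max 75
Medium regrets: 45, 0, 55, 10, 5 → max 55
Large regrets: 50, 10, 0, 35, 0 → max 50
Huge regrets: 0, 10, 5, 25, 40 → max 40
Smallest max regret = 40 → Huge.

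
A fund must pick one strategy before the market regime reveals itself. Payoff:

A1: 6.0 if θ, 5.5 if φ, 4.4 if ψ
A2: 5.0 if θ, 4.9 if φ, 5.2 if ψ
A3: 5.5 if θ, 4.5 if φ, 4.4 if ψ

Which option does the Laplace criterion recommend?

Row averages: A1=5.3, A2=151/30, A3=4.8
Highest average = 5.3 → A1.

A1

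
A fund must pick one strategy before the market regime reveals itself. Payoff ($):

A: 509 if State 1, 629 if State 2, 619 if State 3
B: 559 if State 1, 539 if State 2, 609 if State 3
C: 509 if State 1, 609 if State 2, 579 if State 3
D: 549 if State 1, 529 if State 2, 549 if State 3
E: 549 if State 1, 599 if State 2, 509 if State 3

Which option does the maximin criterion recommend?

Row minima: A=509, B=539, C=509, D=529, E=509
Best worst-case = 539 → B.

B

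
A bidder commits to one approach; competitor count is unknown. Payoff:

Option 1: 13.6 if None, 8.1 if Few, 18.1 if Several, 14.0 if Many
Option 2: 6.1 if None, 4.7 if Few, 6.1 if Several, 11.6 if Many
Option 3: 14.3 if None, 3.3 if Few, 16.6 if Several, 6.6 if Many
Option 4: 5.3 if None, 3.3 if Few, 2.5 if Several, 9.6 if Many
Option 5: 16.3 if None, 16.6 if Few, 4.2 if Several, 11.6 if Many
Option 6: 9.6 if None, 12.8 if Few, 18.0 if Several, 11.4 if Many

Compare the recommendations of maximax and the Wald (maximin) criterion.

Row maxima: Option 1=18.1, Option 2=11.6, Option 3=16.6, Option 4=9.6, Option 5=16.6, Option 6=18.0
Best best-case = 18.1 → Option 1.
Row minima: Option 1=8.1, Option 2=4.7, Option 3=3.3, Option 4=2.5, Option 5=4.2, Option 6=9.6
Best worst-case = 9.6 → Option 6.

maximax → Option 1; maximin → Option 6 (disagree)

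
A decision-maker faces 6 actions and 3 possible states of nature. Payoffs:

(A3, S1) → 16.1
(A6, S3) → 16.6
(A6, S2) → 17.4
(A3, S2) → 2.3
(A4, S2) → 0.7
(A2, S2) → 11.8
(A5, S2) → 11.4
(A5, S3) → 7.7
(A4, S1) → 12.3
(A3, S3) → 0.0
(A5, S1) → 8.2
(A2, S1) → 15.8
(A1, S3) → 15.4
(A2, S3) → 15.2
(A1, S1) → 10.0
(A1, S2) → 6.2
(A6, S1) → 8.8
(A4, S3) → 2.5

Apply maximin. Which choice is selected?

A2

Row minima: A1=6.2, A2=11.8, A3=0.0, A4=0.7, A5=7.7, A6=8.8
Best worst-case = 11.8 → A2.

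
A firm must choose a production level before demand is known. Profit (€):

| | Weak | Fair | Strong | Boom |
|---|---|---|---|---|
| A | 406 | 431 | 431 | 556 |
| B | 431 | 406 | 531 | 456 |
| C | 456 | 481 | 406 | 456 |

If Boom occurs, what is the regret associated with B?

100

Best payoff under Boom is 556.
Regret = 556 − 456 = 100.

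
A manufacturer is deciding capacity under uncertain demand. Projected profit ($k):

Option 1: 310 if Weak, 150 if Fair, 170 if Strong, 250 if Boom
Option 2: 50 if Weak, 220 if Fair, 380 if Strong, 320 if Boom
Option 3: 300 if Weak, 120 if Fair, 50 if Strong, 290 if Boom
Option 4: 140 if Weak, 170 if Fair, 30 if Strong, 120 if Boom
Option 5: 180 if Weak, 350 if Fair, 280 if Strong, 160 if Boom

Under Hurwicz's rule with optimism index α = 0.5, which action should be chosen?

Option 1: 0.5·310 + 0.5·150 = 230
Option 2: 0.5·380 + 0.5·50 = 215
Option 3: 0.5·300 + 0.5·50 = 175
Option 4: 0.5·170 + 0.5·30 = 100
Option 5: 0.5·350 + 0.5·160 = 255
Highest Hurwicz score = 255 → Option 5.

Option 5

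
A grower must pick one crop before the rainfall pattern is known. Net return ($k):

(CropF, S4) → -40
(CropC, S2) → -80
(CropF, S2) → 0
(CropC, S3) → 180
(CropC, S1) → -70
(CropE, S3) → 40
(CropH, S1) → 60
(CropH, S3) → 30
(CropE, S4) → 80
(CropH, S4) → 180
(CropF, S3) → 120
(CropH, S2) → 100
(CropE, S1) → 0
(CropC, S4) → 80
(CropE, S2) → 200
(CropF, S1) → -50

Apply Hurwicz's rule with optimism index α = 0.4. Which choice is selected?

CropH

CropC: 0.4·180 + 0.6·(-80) = 24
CropE: 0.4·200 + 0.6·0 = 80
CropH: 0.4·180 + 0.6·30 = 90
CropF: 0.4·120 + 0.6·(-50) = 18
Highest Hurwicz score = 90 → CropH.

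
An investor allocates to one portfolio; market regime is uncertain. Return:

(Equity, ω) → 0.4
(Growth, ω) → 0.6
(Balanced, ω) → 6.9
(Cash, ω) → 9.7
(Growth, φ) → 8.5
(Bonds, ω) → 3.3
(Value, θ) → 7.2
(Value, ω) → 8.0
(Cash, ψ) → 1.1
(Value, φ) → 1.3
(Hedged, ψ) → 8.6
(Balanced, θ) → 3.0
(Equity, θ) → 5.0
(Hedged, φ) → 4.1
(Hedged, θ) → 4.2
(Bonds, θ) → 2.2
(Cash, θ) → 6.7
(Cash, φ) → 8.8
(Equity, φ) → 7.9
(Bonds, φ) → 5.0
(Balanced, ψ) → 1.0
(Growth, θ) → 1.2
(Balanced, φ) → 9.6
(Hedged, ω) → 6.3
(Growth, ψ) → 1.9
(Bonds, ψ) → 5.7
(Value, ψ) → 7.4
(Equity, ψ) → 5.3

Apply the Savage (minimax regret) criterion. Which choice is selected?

Hedged

Column bests: θ=7.2, φ=9.6, ψ=8.6, ω=9.7.
Equity regrets: 2.2, 1.7, 3.3, 9.3 → max 9.3
Growth regrets: 6.0, 1.1, 6.7, 9.1 → max 9.1
Hedged regrets: 3.0, 5.5, 0.0, 3.4 → max 5.5
Value regrets: 0.0, 8.3, 1.2, 1.7 → max 8.3
Balanced regrets: 4.2, 0.0, 7.6, 2.8 → max 7.6
Cash regrets: 0.5, 0.8, 7.5, 0.0 → max 7.5
Bonds regrets: 5.0, 4.6, 2.9, 6.4 → max 6.4
Smallest max regret = 5.5 → Hedged.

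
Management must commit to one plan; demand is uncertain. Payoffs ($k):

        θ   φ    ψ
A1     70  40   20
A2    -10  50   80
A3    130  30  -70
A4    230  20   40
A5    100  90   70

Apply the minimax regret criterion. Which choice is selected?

A4

Column bests: θ=230, φ=90, ψ=80.
A1 regrets: 160, 50, 60 → max 160
A2 regrets: 240, 40, 0 → max 240
A3 regrets: 100, 60, 150 → max 150
A4 regrets: 0, 70, 40 → max 70
A5 regrets: 130, 0, 10 → max 130
Smallest max regret = 70 → A4.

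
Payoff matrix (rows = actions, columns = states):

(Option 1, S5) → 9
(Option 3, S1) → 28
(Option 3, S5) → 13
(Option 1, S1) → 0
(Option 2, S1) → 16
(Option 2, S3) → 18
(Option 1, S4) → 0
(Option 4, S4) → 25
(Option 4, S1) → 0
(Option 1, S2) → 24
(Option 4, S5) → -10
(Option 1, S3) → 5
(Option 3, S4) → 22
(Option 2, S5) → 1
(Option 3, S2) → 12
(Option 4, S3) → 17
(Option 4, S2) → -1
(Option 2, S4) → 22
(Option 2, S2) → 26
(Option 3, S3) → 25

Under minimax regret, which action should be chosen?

Option 2

Column bests: S1=28, S2=26, S3=25, S4=25, S5=13.
Option 1 regrets: 28, 2, 20, 25, 4 → max 28
Option 2 regrets: 12, 0, 7, 3, 12 → max 12
Option 3 regrets: 0, 14, 0, 3, 0 → max 14
Option 4 regrets: 28, 27, 8, 0, 23 → max 28
Smallest max regret = 12 → Option 2.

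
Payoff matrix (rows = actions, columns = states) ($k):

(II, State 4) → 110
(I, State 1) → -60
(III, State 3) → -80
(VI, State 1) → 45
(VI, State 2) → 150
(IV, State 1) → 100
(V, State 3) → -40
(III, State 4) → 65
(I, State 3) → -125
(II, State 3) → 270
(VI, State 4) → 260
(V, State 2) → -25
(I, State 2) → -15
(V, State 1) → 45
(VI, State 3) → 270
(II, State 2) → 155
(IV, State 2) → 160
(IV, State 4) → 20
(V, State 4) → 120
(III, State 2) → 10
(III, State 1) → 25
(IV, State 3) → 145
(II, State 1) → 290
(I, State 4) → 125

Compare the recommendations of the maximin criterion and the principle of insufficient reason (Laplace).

maximin → II; laplace → II (agree)

Row minima: I=-125, II=110, III=-80, IV=20, V=-40, VI=45
Best worst-case = 110 → II.
Row averages: I=-18.75, II=206.25, III=5, IV=106.25, V=25, VI=181.25
Highest average = 206.25 → II.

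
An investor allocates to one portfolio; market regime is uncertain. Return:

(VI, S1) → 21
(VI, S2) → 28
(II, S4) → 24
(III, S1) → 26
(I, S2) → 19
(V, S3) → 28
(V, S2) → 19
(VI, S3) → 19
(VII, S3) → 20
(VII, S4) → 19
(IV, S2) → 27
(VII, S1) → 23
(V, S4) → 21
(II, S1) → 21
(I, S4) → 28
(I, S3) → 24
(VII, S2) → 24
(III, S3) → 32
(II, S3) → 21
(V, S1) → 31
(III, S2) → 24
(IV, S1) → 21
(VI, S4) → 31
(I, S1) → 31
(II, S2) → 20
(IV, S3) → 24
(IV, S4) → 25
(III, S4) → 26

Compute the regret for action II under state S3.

Best payoff under S3 is 32.
Regret = 32 − 21 = 11.

11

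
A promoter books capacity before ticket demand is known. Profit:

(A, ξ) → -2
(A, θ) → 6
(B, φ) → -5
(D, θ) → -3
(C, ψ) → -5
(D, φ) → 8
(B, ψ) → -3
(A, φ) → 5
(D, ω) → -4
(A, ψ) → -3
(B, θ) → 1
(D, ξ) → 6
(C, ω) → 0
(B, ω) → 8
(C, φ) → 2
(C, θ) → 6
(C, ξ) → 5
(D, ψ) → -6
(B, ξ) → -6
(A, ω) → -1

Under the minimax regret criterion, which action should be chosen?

C

Column bests: θ=6, φ=8, ψ=-3, ω=8, ξ=6.
A regrets: 0, 3, 0, 9, 8 → max 9
B regrets: 5, 13, 0, 0, 12 → max 13
C regrets: 0, 6, 2, 8, 1 → max 8
D regrets: 9, 0, 3, 12, 0 → max 12
Smallest max regret = 8 → C.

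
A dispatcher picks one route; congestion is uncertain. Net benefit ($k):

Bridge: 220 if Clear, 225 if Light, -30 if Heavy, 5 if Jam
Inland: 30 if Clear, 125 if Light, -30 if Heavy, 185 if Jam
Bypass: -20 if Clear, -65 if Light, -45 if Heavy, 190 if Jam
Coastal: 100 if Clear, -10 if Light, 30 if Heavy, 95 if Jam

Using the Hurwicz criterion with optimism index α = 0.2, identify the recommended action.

Bridge

Bridge: 0.2·225 + 0.8·(-30) = 21
Inland: 0.2·185 + 0.8·(-30) = 13
Bypass: 0.2·190 + 0.8·(-65) = -14
Coastal: 0.2·100 + 0.8·(-10) = 12
Highest Hurwicz score = 21 → Bridge.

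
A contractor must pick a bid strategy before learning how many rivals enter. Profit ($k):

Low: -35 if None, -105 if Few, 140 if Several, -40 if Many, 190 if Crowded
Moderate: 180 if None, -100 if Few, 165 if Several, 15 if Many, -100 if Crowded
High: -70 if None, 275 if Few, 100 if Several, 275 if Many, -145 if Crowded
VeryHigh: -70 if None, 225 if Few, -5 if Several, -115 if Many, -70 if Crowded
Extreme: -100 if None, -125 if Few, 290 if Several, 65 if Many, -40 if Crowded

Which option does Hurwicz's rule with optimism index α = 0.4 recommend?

Low: 0.4·190 + 0.6·(-105) = 13
Moderate: 0.4·180 + 0.6·(-100) = 12
High: 0.4·275 + 0.6·(-145) = 23
VeryHigh: 0.4·225 + 0.6·(-115) = 21
Extreme: 0.4·290 + 0.6·(-125) = 41
Highest Hurwicz score = 41 → Extreme.

Extreme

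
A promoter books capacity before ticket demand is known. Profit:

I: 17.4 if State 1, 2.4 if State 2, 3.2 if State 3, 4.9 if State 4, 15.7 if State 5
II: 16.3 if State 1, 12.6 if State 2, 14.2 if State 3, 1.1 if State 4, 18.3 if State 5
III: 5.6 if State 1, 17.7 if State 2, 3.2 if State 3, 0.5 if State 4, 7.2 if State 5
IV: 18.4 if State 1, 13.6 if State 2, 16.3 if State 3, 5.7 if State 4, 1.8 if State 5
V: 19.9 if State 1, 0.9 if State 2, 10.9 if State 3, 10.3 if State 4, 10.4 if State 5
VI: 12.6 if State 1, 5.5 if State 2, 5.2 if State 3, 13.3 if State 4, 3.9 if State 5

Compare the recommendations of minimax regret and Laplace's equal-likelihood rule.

Column bests: State 1=19.9, State 2=17.7, State 3=16.3, State 4=13.3, State 5=18.3.
I regrets: 2.5, 15.3, 13.1, 8.4, 2.6 → max 15.3
II regrets: 3.6, 5.1, 2.1, 12.2, 0.0 → max 12.2
III regrets: 14.3, 0.0, 13.1, 12.8, 11.1 → max 14.3
IV regrets: 1.5, 4.1, 0.0, 7.6, 16.5 → max 16.5
V regrets: 0.0, 16.8, 5.4, 3.0, 7.9 → max 16.8
VI regrets: 7.3, 12.2, 11.1, 0.0, 14.4 → max 14.4
Smallest max regret = 12.2 → II.
Row averages: I=8.72, II=12.5, III=6.84, IV=11.16, V=10.48, VI=8.1
Highest average = 12.5 → II.

minimax regret → II; laplace → II (agree)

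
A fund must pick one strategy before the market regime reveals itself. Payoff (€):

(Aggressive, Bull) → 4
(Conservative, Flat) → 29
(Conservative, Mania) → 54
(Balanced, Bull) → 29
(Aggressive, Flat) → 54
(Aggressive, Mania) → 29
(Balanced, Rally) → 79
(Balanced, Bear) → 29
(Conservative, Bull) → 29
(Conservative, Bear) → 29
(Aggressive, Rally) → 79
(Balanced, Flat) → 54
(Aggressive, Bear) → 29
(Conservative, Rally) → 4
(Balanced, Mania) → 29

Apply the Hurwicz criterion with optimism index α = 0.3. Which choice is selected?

Balanced

Conservative: 0.3·54 + 0.7·4 = 19
Balanced: 0.3·79 + 0.7·29 = 44
Aggressive: 0.3·79 + 0.7·4 = 26.5
Highest Hurwicz score = 44 → Balanced.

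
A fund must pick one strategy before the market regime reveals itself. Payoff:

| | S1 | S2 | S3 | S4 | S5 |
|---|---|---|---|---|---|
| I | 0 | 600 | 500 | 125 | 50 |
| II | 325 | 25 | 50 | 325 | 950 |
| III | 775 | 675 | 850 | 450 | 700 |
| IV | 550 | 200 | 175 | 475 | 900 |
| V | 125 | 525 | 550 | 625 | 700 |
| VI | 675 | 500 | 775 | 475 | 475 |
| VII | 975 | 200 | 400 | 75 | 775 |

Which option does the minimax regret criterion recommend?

Column bests: S1=975, S2=675, S3=850, S4=625, S5=950.
I regrets: 975, 75, 350, 500, 900 → max 975
II regrets: 650, 650, 800, 300, 0 → max 800
III regrets: 200, 0, 0, 175, 250 → max 250
IV regrets: 425, 475, 675, 150, 50 → max 675
V regrets: 850, 150, 300, 0, 250 → max 850
VI regrets: 300, 175, 75, 150, 475 → max 475
VII regrets: 0, 475, 450, 550, 175 → max 550
Smallest max regret = 250 → III.

III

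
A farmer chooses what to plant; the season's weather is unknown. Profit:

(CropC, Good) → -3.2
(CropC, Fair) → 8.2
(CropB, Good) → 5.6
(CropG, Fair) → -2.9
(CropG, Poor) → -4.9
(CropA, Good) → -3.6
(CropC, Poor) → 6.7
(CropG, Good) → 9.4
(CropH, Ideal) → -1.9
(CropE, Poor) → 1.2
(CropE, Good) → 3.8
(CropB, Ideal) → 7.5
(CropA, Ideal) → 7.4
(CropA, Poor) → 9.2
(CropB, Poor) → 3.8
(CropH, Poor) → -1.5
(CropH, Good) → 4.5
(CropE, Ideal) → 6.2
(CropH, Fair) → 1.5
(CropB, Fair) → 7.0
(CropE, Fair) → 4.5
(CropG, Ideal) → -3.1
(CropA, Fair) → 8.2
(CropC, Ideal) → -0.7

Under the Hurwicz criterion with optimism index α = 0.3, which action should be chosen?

CropH: 0.3·4.5 + 0.7·(-1.9) = 0.02
CropC: 0.3·8.2 + 0.7·(-3.2) = 0.22
CropG: 0.3·9.4 + 0.7·(-4.9) = -0.61
CropB: 0.3·7.5 + 0.7·3.8 = 4.91
CropA: 0.3·9.2 + 0.7·(-3.6) = 0.24
CropE: 0.3·6.2 + 0.7·1.2 = 2.7
Highest Hurwicz score = 4.91 → CropB.

CropB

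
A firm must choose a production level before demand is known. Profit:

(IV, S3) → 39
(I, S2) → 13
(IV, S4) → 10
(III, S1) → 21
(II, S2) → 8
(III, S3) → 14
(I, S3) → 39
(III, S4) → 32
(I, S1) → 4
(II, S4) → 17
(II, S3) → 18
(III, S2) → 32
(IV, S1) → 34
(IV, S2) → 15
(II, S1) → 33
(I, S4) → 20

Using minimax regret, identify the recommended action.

IV

Column bests: S1=34, S2=32, S3=39, S4=32.
I regrets: 30, 19, 0, 12 → max 30
II regrets: 1, 24, 21, 15 → max 24
III regrets: 13, 0, 25, 0 → max 25
IV regrets: 0, 17, 0, 22 → max 22
Smallest max regret = 22 → IV.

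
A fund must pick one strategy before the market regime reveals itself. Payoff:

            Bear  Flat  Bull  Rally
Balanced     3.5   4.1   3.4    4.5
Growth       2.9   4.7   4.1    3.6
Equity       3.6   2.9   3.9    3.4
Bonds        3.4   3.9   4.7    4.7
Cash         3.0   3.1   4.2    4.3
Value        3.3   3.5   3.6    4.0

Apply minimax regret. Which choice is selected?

Bonds

Column bests: Bear=3.6, Flat=4.7, Bull=4.7, Rally=4.7.
Balanced regrets: 0.1, 0.6, 1.3, 0.2 → max 1.3
Growth regrets: 0.7, 0.0, 0.6, 1.1 → max 1.1
Equity regrets: 0.0, 1.8, 0.8, 1.3 → max 1.8
Bonds regrets: 0.2, 0.8, 0.0, 0.0 → max 0.8
Cash regrets: 0.6, 1.6, 0.5, 0.4 → max 1.6
Value regrets: 0.3, 1.2, 1.1, 0.7 → max 1.2
Smallest max regret = 0.8 → Bonds.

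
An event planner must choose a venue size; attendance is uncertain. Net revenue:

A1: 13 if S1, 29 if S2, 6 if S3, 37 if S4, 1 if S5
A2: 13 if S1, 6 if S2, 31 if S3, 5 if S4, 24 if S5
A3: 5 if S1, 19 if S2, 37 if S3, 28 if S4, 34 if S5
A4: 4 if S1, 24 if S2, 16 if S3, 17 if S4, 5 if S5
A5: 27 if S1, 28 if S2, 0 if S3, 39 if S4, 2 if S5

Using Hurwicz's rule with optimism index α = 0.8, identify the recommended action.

A1: 0.8·37 + 0.2·1 = 29.8
A2: 0.8·31 + 0.2·5 = 25.8
A3: 0.8·37 + 0.2·5 = 30.6
A4: 0.8·24 + 0.2·4 = 20
A5: 0.8·39 + 0.2·0 = 31.2
Highest Hurwicz score = 31.2 → A5.

A5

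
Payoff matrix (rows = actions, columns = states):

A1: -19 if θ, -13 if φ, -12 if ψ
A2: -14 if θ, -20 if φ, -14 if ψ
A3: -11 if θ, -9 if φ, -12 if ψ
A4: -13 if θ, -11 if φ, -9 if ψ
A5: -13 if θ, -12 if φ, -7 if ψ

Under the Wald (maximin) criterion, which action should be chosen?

Row minima: A1=-19, A2=-20, A3=-12, A4=-13, A5=-13
Best worst-case = -12 → A3.

A3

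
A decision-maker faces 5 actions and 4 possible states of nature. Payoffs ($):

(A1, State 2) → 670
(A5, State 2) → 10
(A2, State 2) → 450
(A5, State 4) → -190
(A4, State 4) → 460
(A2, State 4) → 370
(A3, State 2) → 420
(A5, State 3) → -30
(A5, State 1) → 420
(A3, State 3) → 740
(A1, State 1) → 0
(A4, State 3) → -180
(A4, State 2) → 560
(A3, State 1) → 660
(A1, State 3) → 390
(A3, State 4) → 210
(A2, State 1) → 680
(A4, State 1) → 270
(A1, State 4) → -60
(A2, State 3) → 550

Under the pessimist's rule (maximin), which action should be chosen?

A2

Row minima: A1=-60, A2=370, A3=210, A4=-180, A5=-190
Best worst-case = 370 → A2.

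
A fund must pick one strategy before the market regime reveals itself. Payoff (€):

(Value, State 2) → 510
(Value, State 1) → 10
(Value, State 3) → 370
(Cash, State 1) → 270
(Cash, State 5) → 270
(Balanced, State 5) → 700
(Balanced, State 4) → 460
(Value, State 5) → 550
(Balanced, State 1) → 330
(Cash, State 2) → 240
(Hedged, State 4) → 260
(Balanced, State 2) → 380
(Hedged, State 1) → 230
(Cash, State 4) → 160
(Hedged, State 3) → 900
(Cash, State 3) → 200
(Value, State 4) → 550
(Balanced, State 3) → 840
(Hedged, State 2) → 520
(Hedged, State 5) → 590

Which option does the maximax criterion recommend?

Hedged

Row maxima: Cash=270, Balanced=840, Hedged=900, Value=550
Best best-case = 900 → Hedged.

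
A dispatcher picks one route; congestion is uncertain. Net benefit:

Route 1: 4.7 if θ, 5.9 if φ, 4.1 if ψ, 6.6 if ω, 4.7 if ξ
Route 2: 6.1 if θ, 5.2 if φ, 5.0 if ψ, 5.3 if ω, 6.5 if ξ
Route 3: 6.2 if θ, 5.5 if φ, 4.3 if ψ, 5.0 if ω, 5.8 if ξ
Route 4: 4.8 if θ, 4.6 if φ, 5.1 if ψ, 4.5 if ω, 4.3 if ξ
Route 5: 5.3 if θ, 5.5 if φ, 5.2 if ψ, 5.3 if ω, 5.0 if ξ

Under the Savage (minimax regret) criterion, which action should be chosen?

Route 2

Column bests: θ=6.2, φ=5.9, ψ=5.2, ω=6.6, ξ=6.5.
Route 1 regrets: 1.5, 0.0, 1.1, 0.0, 1.8 → max 1.8
Route 2 regrets: 0.1, 0.7, 0.2, 1.3, 0.0 → max 1.3
Route 3 regrets: 0.0, 0.4, 0.9, 1.6, 0.7 → max 1.6
Route 4 regrets: 1.4, 1.3, 0.1, 2.1, 2.2 → max 2.2
Route 5 regrets: 0.9, 0.4, 0.0, 1.3, 1.5 → max 1.5
Smallest max regret = 1.3 → Route 2.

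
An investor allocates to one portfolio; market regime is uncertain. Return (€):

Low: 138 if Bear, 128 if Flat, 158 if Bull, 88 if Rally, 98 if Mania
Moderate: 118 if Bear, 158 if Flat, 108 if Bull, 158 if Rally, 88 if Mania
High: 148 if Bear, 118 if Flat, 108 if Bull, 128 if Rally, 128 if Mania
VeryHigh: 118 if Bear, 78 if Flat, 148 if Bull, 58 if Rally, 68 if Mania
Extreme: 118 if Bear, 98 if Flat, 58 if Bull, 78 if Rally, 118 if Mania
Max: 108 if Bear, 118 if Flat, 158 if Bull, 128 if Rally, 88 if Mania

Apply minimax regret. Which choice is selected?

Max

Column bests: Bear=148, Flat=158, Bull=158, Rally=158, Mania=128.
Low regrets: 10, 30, 0, 70, 30 → max 70
Moderate regrets: 30, 0, 50, 0, 40 → max 50
High regrets: 0, 40, 50, 30, 0 → max 50
VeryHigh regrets: 30, 80, 10, 100, 60 → max 100
Extreme regrets: 30, 60, 100, 80, 10 → max 100
Max regrets: 40, 40, 0, 30, 40 → max 40
Smallest max regret = 40 → Max.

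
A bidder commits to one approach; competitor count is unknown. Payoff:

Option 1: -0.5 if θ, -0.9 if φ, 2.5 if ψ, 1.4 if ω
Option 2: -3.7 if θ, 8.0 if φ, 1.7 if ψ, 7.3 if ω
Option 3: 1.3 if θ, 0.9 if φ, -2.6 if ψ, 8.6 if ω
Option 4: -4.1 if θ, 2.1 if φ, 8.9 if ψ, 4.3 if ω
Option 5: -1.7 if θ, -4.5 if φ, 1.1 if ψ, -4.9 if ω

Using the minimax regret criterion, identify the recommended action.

Column bests: θ=1.3, φ=8.0, ψ=8.9, ω=8.6.
Option 1 regrets: 1.8, 8.9, 6.4, 7.2 → max 8.9
Option 2 regrets: 5.0, 0.0, 7.2, 1.3 → max 7.2
Option 3 regrets: 0.0, 7.1, 11.5, 0.0 → max 11.5
Option 4 regrets: 5.4, 5.9, 0.0, 4.3 → max 5.9
Option 5 regrets: 3.0, 12.5, 7.8, 13.5 → max 13.5
Smallest max regret = 5.9 → Option 4.

Option 4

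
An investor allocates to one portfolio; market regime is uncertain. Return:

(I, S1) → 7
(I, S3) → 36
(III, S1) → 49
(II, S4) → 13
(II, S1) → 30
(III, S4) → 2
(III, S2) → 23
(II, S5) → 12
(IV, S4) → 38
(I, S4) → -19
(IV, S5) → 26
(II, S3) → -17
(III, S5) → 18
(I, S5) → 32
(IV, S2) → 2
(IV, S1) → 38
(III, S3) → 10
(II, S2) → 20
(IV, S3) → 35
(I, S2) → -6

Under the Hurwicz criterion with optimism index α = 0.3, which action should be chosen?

III

I: 0.3·36 + 0.7·(-19) = -2.5
II: 0.3·30 + 0.7·(-17) = -2.9
III: 0.3·49 + 0.7·2 = 16.1
IV: 0.3·38 + 0.7·2 = 12.8
Highest Hurwicz score = 16.1 → III.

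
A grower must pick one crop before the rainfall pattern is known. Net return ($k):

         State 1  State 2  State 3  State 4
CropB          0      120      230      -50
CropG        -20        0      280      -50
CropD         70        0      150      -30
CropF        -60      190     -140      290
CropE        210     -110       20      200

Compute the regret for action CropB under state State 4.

Best payoff under State 4 is 290.
Regret = 290 − (-50) = 340.

340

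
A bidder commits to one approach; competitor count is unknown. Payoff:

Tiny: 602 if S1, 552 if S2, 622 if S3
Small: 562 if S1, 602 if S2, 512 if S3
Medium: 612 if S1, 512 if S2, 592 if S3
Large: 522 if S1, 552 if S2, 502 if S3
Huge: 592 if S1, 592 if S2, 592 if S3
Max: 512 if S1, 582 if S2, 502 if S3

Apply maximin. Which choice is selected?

Huge

Row minima: Tiny=552, Small=512, Medium=512, Large=502, Huge=592, Max=502
Best worst-case = 592 → Huge.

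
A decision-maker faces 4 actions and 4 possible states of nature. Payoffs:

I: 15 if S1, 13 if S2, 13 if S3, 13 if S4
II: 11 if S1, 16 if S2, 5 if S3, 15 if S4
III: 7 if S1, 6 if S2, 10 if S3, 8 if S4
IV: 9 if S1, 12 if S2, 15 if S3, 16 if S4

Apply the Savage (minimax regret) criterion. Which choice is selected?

I

Column bests: S1=15, S2=16, S3=15, S4=16.
I regrets: 0, 3, 2, 3 → max 3
II regrets: 4, 0, 10, 1 → max 10
III regrets: 8, 10, 5, 8 → max 10
IV regrets: 6, 4, 0, 0 → max 6
Smallest max regret = 3 → I.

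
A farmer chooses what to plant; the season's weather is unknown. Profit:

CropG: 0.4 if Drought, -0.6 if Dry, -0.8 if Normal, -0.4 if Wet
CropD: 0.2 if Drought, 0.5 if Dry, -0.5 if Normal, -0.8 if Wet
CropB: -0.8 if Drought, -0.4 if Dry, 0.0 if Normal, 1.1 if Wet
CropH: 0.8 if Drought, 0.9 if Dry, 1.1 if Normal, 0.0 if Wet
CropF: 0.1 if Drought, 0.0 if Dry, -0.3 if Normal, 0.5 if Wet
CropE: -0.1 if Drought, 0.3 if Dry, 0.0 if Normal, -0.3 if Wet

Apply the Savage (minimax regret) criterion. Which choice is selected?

CropH

Column bests: Drought=0.8, Dry=0.9, Normal=1.1, Wet=1.1.
CropG regrets: 0.4, 1.5, 1.9, 1.5 → max 1.9
CropD regrets: 0.6, 0.4, 1.6, 1.9 → max 1.9
CropB regrets: 1.6, 1.3, 1.1, 0.0 → max 1.6
CropH regrets: 0.0, 0.0, 0.0, 1.1 → max 1.1
CropF regrets: 0.7, 0.9, 1.4, 0.6 → max 1.4
CropE regrets: 0.9, 0.6, 1.1, 1.4 → max 1.4
Smallest max regret = 1.1 → CropH.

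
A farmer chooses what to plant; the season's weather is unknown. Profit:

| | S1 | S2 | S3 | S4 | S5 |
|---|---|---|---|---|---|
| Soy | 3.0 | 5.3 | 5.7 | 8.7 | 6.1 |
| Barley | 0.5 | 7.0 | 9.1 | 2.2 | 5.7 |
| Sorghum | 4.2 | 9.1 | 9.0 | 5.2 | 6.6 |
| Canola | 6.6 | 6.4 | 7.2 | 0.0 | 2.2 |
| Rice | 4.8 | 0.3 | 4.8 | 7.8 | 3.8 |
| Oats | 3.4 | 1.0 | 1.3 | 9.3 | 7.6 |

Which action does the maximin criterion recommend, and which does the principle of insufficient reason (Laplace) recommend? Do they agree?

Row minima: Soy=3.0, Barley=0.5, Sorghum=4.2, Canola=0.0, Rice=0.3, Oats=1.0
Best worst-case = 4.2 → Sorghum.
Row averages: Soy=5.76, Barley=4.9, Sorghum=6.82, Canola=4.48, Rice=4.3, Oats=4.52
Highest average = 6.82 → Sorghum.

maximin → Sorghum; laplace → Sorghum (agree)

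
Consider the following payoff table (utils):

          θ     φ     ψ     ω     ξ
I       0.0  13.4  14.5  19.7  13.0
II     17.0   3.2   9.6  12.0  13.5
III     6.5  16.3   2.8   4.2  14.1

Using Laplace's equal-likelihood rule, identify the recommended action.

I

Row averages: I=12.12, II=11.06, III=8.78
Highest average = 12.12 → I.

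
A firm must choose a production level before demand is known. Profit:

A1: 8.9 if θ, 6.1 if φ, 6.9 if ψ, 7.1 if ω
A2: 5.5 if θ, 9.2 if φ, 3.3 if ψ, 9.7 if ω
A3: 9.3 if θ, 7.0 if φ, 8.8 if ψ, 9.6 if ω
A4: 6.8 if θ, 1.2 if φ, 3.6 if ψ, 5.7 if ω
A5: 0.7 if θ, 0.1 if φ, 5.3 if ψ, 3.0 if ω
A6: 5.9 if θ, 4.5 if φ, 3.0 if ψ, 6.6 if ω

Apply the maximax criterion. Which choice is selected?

A2

Row maxima: A1=8.9, A2=9.7, A3=9.6, A4=6.8, A5=5.3, A6=6.6
Best best-case = 9.7 → A2.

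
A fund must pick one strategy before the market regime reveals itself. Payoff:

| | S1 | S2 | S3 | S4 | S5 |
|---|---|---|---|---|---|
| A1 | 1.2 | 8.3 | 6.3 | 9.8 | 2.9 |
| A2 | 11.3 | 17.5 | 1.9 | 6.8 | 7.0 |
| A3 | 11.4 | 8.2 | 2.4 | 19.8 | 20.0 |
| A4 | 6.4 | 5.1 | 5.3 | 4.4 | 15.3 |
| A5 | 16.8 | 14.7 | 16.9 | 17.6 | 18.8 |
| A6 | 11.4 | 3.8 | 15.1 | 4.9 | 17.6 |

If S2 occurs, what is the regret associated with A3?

9.3

Best payoff under S2 is 17.5.
Regret = 17.5 − 8.2 = 9.3.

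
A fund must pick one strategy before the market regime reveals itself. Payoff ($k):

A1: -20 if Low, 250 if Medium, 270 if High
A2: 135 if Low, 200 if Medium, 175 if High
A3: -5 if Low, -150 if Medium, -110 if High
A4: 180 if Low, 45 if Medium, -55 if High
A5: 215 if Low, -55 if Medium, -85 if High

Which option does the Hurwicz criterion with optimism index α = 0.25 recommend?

A1: 0.25·270 + 0.75·(-20) = 52.5
A2: 0.25·200 + 0.75·135 = 151.25
A3: 0.25·(-5) + 0.75·(-150) = -113.75
A4: 0.25·180 + 0.75·(-55) = 3.75
A5: 0.25·215 + 0.75·(-85) = -10
Highest Hurwicz score = 151.25 → A2.

A2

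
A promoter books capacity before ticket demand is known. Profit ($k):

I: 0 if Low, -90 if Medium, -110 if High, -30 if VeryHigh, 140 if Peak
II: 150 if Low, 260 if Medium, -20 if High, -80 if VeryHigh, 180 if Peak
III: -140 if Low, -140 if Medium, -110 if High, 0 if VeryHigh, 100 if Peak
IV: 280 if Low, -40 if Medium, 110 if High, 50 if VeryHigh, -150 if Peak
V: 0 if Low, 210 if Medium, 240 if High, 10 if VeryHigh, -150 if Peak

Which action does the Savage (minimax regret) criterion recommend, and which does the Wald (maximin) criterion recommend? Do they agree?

Column bests: Low=280, Medium=260, High=240, VeryHigh=50, Peak=180.
I regrets: 280, 350, 350, 80, 40 → max 350
II regrets: 130, 0, 260, 130, 0 → max 260
III regrets: 420, 400, 350, 50, 80 → max 420
IV regrets: 0, 300, 130, 0, 330 → max 330
V regrets: 280, 50, 0, 40, 330 → max 330
Smallest max regret = 260 → II.
Row minima: I=-110, II=-80, III=-140, IV=-150, V=-150
Best worst-case = -80 → II.

minimax regret → II; maximin → II (agree)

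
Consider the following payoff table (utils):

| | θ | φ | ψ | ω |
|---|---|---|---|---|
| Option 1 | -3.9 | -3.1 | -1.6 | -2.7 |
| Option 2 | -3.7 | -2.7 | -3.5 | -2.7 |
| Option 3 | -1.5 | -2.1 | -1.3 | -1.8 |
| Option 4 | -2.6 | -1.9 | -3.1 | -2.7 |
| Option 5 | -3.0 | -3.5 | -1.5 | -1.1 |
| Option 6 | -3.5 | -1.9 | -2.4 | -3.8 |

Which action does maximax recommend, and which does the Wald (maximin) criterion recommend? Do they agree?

Row maxima: Option 1=-1.6, Option 2=-2.7, Option 3=-1.3, Option 4=-1.9, Option 5=-1.1, Option 6=-1.9
Best best-case = -1.1 → Option 5.
Row minima: Option 1=-3.9, Option 2=-3.7, Option 3=-2.1, Option 4=-3.1, Option 5=-3.5, Option 6=-3.8
Best worst-case = -2.1 → Option 3.

maximax → Option 5; maximin → Option 3 (disagree)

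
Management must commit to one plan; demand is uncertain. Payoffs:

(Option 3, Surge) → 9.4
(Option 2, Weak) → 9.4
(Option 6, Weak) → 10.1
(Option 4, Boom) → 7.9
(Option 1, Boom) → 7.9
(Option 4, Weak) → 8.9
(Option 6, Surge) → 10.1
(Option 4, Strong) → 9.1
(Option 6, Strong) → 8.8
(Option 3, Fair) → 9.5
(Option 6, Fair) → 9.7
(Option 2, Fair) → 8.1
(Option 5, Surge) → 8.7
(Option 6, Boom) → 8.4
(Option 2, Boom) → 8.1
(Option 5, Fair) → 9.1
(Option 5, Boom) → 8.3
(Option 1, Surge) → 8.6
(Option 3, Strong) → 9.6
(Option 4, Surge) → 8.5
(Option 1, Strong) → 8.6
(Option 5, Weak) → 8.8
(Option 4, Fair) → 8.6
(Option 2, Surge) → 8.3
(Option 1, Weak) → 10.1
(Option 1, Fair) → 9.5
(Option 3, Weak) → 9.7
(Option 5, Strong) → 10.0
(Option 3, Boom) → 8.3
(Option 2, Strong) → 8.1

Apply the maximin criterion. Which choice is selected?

Option 6

Row minima: Option 1=7.9, Option 2=8.1, Option 3=8.3, Option 4=7.9, Option 5=8.3, Option 6=8.4
Best worst-case = 8.4 → Option 6.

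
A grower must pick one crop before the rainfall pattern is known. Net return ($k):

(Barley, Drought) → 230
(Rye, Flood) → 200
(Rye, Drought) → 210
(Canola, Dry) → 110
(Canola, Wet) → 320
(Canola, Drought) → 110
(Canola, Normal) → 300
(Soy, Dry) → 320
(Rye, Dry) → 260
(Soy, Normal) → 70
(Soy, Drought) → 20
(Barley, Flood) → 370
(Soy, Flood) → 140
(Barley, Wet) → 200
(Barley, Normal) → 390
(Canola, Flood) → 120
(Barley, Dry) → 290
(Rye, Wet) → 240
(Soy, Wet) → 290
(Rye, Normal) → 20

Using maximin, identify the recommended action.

Barley

Row minima: Barley=200, Canola=110, Rye=20, Soy=20
Best worst-case = 200 → Barley.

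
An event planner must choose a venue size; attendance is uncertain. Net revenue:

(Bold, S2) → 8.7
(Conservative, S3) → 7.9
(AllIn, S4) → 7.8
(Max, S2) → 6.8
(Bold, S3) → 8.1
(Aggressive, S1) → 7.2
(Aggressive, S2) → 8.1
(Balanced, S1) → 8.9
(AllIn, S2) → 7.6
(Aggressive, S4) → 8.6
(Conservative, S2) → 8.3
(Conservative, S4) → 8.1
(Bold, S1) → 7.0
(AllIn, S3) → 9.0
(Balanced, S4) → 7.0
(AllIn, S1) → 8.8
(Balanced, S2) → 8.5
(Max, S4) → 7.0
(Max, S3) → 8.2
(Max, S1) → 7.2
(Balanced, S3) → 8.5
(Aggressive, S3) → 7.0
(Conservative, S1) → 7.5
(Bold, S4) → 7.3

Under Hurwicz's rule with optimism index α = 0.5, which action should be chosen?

AllIn

Conservative: 0.5·8.3 + 0.5·7.5 = 7.9
Balanced: 0.5·8.9 + 0.5·7.0 = 7.95
Aggressive: 0.5·8.6 + 0.5·7.0 = 7.8
Bold: 0.5·8.7 + 0.5·7.0 = 7.85
AllIn: 0.5·9.0 + 0.5·7.6 = 8.3
Max: 0.5·8.2 + 0.5·6.8 = 7.5
Highest Hurwicz score = 8.3 → AllIn.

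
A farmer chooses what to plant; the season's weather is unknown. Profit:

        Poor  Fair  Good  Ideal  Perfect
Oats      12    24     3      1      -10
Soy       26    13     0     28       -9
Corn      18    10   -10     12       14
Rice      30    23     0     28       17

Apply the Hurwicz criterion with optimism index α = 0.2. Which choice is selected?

Oats: 0.2·24 + 0.8·(-10) = -3.2
Soy: 0.2·28 + 0.8·(-9) = -1.6
Corn: 0.2·18 + 0.8·(-10) = -4.4
Rice: 0.2·30 + 0.8·0 = 6
Highest Hurwicz score = 6 → Rice.

Rice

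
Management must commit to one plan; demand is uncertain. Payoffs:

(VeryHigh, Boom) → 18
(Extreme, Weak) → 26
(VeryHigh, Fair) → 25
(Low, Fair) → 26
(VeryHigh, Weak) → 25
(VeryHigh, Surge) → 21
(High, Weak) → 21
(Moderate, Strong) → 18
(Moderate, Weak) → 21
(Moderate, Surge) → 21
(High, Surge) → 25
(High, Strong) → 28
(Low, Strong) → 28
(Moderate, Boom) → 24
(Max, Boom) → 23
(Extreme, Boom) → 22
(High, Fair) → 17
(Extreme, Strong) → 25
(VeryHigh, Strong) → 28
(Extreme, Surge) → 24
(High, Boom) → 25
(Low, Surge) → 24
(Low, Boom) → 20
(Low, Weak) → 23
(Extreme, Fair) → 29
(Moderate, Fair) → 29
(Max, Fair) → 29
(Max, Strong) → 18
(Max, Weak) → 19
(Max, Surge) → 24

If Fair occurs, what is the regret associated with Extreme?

Best payoff under Fair is 29.
Regret = 29 − 29 = 0.

0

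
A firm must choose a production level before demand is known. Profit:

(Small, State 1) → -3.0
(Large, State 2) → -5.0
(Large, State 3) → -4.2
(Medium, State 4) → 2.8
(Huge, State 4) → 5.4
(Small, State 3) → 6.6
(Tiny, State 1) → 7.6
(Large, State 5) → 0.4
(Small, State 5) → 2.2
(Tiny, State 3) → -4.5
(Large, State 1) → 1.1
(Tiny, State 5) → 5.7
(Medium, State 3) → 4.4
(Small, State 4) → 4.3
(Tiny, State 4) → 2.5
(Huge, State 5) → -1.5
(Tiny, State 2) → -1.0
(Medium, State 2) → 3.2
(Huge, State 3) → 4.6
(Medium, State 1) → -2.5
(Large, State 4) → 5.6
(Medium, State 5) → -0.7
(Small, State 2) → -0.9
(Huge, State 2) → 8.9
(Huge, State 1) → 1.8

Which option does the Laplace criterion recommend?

Row averages: Tiny=2.06, Small=1.84, Medium=1.44, Large=-0.42, Huge=3.84
Highest average = 3.84 → Huge.

Huge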